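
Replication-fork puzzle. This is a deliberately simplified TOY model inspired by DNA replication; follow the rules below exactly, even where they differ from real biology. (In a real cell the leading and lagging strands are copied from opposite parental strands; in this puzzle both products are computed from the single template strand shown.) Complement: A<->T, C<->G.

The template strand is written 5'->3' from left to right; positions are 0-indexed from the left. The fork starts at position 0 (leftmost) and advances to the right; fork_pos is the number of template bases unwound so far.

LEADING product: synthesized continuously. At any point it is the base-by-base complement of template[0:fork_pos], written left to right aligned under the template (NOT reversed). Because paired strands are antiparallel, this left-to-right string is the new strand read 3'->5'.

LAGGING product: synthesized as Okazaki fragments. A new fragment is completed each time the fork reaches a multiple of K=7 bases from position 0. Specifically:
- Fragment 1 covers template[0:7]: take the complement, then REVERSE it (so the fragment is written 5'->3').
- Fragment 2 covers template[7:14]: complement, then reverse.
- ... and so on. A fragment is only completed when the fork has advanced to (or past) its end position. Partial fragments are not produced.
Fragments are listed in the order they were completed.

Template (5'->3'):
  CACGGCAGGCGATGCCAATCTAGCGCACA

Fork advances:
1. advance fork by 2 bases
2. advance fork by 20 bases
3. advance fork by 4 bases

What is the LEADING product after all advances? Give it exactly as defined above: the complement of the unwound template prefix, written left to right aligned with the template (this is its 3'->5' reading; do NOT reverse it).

Step 1: advance 2 -> fork_pos = 0 + 2 = 2.
Step 2: advance 20 -> fork_pos = 2 + 20 = 22.
Step 3: advance 4 -> fork_pos = 22 + 4 = 26.
Unwound prefix: template[0:26] = CACGGCAGGCGATGCCAATCTAGCGC
Complement it base by base (A<->T, C<->G), keeping left-to-right order:
  [0:5] CACGG -> GTGCC
  [5:10] CAGGC -> GTCCG
  [10:15] GATGC -> CTACG
  [15:20] CAATC -> GTTAG
  [20:25] TAGCG -> ATCGC
  [25:26] C -> G
Concatenate: GTGCCGTCCGCTACGGTTAGATCGCG (length 26; written aligned with the template, i.e. 3'->5').

Answer: GTGCCGTCCGCTACGGTTAGATCGCG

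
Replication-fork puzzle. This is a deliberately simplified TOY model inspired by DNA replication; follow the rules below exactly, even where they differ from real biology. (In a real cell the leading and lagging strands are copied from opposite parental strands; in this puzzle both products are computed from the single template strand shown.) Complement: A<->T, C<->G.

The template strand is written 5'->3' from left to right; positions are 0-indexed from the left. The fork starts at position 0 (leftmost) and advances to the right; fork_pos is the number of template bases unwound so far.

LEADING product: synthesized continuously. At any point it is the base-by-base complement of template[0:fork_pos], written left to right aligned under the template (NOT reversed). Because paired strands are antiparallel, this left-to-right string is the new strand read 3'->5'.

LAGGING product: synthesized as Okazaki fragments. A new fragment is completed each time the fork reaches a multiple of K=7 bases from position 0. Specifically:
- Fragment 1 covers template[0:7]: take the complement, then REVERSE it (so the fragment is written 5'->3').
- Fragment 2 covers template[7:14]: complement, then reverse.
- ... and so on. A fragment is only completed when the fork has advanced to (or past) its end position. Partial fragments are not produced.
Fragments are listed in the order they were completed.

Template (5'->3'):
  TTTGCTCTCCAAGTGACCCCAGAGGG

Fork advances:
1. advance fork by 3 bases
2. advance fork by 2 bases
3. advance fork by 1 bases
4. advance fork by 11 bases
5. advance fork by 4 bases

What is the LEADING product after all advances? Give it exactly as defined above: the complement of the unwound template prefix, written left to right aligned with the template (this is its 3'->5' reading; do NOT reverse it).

Step 1: advance 3 -> fork_pos = 0 + 3 = 3.
Step 2: advance 2 -> fork_pos = 3 + 2 = 5.
Step 3: advance 1 -> fork_pos = 5 + 1 = 6.
Step 4: advance 11 -> fork_pos = 6 + 11 = 17.
Step 5: advance 4 -> fork_pos = 17 + 4 = 21.
Unwound prefix: template[0:21] = TTTGCTCTCCAAGTGACCCCA
Complement it base by base (A<->T, C<->G), keeping left-to-right order:
  [0:5] TTTGC -> AAACG
  [5:10] TCTCC -> AGAGG
  [10:15] AAGTG -> TTCAC
  [15:20] ACCCC -> TGGGG
  [20:21] A -> T
Concatenate: AAACGAGAGGTTCACTGGGGT (length 21; written aligned with the template, i.e. 3'->5').

Answer: AAACGAGAGGTTCACTGGGGT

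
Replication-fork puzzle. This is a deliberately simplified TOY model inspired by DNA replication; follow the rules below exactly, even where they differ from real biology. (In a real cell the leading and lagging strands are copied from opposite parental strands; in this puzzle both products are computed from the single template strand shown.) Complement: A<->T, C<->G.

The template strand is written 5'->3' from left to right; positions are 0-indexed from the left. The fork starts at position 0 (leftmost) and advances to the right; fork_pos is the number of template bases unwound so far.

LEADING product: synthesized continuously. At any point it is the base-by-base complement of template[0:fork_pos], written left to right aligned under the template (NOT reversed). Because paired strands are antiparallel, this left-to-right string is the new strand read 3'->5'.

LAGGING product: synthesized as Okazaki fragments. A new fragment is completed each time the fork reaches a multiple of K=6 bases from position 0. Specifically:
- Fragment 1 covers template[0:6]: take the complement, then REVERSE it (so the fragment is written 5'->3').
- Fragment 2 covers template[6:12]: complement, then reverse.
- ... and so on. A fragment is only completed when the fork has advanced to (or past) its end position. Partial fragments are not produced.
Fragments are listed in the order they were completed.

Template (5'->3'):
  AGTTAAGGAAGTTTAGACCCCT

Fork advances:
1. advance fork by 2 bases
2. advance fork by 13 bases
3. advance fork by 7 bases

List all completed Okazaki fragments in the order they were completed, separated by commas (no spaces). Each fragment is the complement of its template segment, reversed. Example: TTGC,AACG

Step 1: advance 2 -> fork_pos = 0 + 2 = 2. Next multiple of 6 is 6 (not reached); still 0 fragment(s).
Step 2: advance 13 -> fork_pos = 2 + 13 = 15. Reached multiple(s) of 6: 6, 12 -> fragments 1-2 completed (2 total).
Step 3: advance 7 -> fork_pos = 15 + 7 = 22. Reached multiple(s) of 6: 18 -> fragment 3 completed (3 total).
Final fork_pos = 22, so 3 fragment(s) are complete. Build each: template segment -> complement -> reverse.
Fragment 1: template[0:6] = AGTTAA -> complement TCAATT -> reversed TTAACT
Fragment 2: template[6:12] = GGAAGT -> complement CCTTCA -> reversed ACTTCC
Fragment 3: template[12:18] = TTAGAC -> complement AATCTG -> reversed GTCTAA

Answer: TTAACT,ACTTCC,GTCTAA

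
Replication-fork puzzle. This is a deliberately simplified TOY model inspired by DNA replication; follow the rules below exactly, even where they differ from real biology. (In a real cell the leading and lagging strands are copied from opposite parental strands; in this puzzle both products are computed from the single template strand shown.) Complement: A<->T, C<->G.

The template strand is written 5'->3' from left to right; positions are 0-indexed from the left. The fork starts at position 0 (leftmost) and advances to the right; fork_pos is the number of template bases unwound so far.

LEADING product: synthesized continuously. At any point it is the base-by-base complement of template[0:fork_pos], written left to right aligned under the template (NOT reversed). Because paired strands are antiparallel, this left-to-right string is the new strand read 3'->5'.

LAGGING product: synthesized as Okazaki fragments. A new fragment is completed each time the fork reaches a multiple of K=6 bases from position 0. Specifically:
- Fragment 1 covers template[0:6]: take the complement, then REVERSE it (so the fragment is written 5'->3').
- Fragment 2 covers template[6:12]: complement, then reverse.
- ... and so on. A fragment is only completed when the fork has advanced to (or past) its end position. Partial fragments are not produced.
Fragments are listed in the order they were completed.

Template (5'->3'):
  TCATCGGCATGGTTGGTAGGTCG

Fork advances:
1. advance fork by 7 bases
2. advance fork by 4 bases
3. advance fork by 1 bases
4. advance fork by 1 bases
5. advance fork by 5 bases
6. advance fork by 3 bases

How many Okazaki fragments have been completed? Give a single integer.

Answer: 3

Derivation:
Step 1: advance 7 -> fork_pos = 0 + 7 = 7. Reached multiple(s) of 6: 6 -> fragment 1 completed (1 total).
Step 2: advance 4 -> fork_pos = 7 + 4 = 11. Next multiple of 6 is 12 (not reached); still 1 fragment(s).
Step 3: advance 1 -> fork_pos = 11 + 1 = 12. Reached multiple(s) of 6: 12 -> fragment 2 completed (2 total).
Step 4: advance 1 -> fork_pos = 12 + 1 = 13. Next multiple of 6 is 18 (not reached); still 2 fragment(s).
Step 5: advance 5 -> fork_pos = 13 + 5 = 18. Reached multiple(s) of 6: 18 -> fragment 3 completed (3 total).
Step 6: advance 3 -> fork_pos = 18 + 3 = 21. Next multiple of 6 is 24 (not reached); still 3 fragment(s).
Check: final fork_pos = 21; the multiples of 6 that are <= 21 are 6..18 -> 21 // 6 = 3 completed fragment(s).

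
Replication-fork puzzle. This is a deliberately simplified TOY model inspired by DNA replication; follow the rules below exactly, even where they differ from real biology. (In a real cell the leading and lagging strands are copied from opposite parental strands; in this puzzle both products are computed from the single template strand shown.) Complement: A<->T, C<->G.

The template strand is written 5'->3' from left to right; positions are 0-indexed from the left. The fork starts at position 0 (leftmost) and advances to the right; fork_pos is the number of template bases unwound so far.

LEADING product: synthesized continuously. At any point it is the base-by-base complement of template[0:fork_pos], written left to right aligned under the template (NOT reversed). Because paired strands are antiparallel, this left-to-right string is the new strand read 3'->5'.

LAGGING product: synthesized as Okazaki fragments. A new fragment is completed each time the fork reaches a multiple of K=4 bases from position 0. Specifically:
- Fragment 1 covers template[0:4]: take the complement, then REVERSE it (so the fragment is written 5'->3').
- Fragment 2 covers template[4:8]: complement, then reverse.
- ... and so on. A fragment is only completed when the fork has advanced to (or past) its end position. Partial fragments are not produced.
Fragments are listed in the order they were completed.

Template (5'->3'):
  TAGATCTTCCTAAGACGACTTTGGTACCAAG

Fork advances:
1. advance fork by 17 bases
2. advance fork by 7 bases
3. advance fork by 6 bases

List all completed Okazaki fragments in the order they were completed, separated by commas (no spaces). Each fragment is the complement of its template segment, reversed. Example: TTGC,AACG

Answer: TCTA,AAGA,TAGG,GTCT,AGTC,CCAA,GGTA

Derivation:
Step 1: advance 17 -> fork_pos = 0 + 17 = 17. Reached multiple(s) of 4: 4, 8, 12, 16 -> fragments 1-4 completed (4 total).
Step 2: advance 7 -> fork_pos = 17 + 7 = 24. Reached multiple(s) of 4: 20, 24 -> fragments 5-6 completed (6 total).
Step 3: advance 6 -> fork_pos = 24 + 6 = 30. Reached multiple(s) of 4: 28 -> fragment 7 completed (7 total).
Final fork_pos = 30, so 7 fragment(s) are complete. Build each: template segment -> complement -> reverse.
Fragment 1: template[0:4] = TAGA -> complement ATCT -> reversed TCTA
Fragment 2: template[4:8] = TCTT -> complement AGAA -> reversed AAGA
Fragment 3: template[8:12] = CCTA -> complement GGAT -> reversed TAGG
Fragment 4: template[12:16] = AGAC -> complement TCTG -> reversed GTCT
Fragment 5: template[16:20] = GACT -> complement CTGA -> reversed AGTC
Fragment 6: template[20:24] = TTGG -> complement AACC -> reversed CCAA
Fragment 7: template[24:28] = TACC -> complement ATGG -> reversed GGTA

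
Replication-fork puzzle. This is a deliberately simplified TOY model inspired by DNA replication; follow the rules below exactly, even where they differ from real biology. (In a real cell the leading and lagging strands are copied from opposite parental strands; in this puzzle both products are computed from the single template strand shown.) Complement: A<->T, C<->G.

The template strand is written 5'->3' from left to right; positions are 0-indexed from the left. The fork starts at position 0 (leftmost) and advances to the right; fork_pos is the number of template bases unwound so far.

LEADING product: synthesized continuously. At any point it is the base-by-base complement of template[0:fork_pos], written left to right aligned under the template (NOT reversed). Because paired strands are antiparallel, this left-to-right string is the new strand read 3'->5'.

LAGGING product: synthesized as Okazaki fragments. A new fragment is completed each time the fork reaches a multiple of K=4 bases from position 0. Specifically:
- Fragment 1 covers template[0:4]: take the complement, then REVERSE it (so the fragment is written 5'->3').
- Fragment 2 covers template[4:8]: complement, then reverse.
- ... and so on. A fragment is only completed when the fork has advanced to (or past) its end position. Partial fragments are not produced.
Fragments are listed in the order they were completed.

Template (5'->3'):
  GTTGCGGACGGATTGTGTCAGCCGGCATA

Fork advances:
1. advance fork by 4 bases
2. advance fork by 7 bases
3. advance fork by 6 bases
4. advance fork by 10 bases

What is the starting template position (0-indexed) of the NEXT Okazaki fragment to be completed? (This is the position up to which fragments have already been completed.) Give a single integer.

Answer: 24

Derivation:
Step 1: advance 4 -> fork_pos = 0 + 4 = 4. Reached multiple(s) of 4: 4 -> fragment 1 completed (1 total).
Step 2: advance 7 -> fork_pos = 4 + 7 = 11. Reached multiple(s) of 4: 8 -> fragment 2 completed (2 total).
Step 3: advance 6 -> fork_pos = 11 + 6 = 17. Reached multiple(s) of 4: 12, 16 -> fragments 3-4 completed (4 total).
Step 4: advance 10 -> fork_pos = 17 + 10 = 27. Reached multiple(s) of 4: 20, 24 -> fragments 5-6 completed (6 total).
6 fragment(s) completed, covering template[0:24] (6 x 4 = 24). The next fragment, fragment 7, covers template[24:28], so it starts at position 24.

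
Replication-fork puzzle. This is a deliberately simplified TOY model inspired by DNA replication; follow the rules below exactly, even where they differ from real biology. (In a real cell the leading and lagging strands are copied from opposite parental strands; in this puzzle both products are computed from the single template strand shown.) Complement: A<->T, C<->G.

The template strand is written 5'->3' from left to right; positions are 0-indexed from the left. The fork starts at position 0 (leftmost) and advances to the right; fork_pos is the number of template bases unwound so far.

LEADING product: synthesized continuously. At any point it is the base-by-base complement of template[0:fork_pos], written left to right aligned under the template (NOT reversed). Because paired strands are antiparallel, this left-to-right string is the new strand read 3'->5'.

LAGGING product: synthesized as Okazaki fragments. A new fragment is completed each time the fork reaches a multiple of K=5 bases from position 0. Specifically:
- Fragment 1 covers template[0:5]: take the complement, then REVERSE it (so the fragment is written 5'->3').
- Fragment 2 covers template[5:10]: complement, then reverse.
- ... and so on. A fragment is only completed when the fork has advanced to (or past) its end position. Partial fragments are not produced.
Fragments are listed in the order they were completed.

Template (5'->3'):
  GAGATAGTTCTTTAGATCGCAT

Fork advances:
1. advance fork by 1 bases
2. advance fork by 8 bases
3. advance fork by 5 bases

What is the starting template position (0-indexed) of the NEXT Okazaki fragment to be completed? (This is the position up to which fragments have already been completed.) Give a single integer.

Step 1: advance 1 -> fork_pos = 0 + 1 = 1. Next multiple of 5 is 5 (not reached); still 0 fragment(s).
Step 2: advance 8 -> fork_pos = 1 + 8 = 9. Reached multiple(s) of 5: 5 -> fragment 1 completed (1 total).
Step 3: advance 5 -> fork_pos = 9 + 5 = 14. Reached multiple(s) of 5: 10 -> fragment 2 completed (2 total).
2 fragment(s) completed, covering template[0:10] (2 x 5 = 10). The next fragment, fragment 3, covers template[10:15], so it starts at position 10.

Answer: 10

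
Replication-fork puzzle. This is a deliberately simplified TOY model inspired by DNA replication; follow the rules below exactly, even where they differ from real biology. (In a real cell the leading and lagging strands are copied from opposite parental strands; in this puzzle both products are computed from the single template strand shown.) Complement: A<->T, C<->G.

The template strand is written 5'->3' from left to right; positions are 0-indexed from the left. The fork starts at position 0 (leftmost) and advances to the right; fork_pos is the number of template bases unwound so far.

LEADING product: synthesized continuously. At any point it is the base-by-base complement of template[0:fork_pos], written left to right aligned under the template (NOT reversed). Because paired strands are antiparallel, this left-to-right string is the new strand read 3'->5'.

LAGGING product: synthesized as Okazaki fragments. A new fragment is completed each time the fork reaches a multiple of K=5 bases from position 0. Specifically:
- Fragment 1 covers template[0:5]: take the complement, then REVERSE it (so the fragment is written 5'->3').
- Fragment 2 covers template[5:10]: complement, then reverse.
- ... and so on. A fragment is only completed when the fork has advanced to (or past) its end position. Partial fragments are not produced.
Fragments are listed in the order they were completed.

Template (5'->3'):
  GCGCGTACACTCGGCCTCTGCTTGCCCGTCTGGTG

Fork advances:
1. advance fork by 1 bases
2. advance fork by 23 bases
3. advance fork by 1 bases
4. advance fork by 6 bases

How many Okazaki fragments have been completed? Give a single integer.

Answer: 6

Derivation:
Step 1: advance 1 -> fork_pos = 0 + 1 = 1. Next multiple of 5 is 5 (not reached); still 0 fragment(s).
Step 2: advance 23 -> fork_pos = 1 + 23 = 24. Reached multiple(s) of 5: 5, 10, 15, 20 -> fragments 1-4 completed (4 total).
Step 3: advance 1 -> fork_pos = 24 + 1 = 25. Reached multiple(s) of 5: 25 -> fragment 5 completed (5 total).
Step 4: advance 6 -> fork_pos = 25 + 6 = 31. Reached multiple(s) of 5: 30 -> fragment 6 completed (6 total).
Check: final fork_pos = 31; the multiples of 5 that are <= 31 are 5..30 -> 31 // 5 = 6 completed fragment(s).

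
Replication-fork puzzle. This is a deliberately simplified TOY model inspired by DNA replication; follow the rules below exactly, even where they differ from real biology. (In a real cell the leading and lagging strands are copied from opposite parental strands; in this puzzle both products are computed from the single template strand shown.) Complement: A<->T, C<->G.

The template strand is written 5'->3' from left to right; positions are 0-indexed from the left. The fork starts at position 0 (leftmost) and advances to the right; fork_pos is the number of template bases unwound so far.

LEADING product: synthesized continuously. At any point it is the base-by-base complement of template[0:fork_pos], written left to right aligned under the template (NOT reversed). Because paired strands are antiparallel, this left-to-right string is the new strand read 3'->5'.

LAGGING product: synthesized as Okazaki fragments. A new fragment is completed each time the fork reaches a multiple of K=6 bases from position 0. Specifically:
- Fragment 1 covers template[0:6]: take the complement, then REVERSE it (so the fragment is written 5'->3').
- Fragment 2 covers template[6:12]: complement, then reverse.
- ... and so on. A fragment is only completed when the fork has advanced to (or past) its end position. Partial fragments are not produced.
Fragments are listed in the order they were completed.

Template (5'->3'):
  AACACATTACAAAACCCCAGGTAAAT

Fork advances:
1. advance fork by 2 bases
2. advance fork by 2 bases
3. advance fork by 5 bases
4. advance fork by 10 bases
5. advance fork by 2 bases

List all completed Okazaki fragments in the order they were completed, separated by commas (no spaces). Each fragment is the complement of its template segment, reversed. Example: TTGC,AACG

Step 1: advance 2 -> fork_pos = 0 + 2 = 2. Next multiple of 6 is 6 (not reached); still 0 fragment(s).
Step 2: advance 2 -> fork_pos = 2 + 2 = 4. Next multiple of 6 is 6 (not reached); still 0 fragment(s).
Step 3: advance 5 -> fork_pos = 4 + 5 = 9. Reached multiple(s) of 6: 6 -> fragment 1 completed (1 total).
Step 4: advance 10 -> fork_pos = 9 + 10 = 19. Reached multiple(s) of 6: 12, 18 -> fragments 2-3 completed (3 total).
Step 5: advance 2 -> fork_pos = 19 + 2 = 21. Next multiple of 6 is 24 (not reached); still 3 fragment(s).
Final fork_pos = 21, so 3 fragment(s) are complete. Build each: template segment -> complement -> reverse.
Fragment 1: template[0:6] = AACACA -> complement TTGTGT -> reversed TGTGTT
Fragment 2: template[6:12] = TTACAA -> complement AATGTT -> reversed TTGTAA
Fragment 3: template[12:18] = AACCCC -> complement TTGGGG -> reversed GGGGTT

Answer: TGTGTT,TTGTAA,GGGGTT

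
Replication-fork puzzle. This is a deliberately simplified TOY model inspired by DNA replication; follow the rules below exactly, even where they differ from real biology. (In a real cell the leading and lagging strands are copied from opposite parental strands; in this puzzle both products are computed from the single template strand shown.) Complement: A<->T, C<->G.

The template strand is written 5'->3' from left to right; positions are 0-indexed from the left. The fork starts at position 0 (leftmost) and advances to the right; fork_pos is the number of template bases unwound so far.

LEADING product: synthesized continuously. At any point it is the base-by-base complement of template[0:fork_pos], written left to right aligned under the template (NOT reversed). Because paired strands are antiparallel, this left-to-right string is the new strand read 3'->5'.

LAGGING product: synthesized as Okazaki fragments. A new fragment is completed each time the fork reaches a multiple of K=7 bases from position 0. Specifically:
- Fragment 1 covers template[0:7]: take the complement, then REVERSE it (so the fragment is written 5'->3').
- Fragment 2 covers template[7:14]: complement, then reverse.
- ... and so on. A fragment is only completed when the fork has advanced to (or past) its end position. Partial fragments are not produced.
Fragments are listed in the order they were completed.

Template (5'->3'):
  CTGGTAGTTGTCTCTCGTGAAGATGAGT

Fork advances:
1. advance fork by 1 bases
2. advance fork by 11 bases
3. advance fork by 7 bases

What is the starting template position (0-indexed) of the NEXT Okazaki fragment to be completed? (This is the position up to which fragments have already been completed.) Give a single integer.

Answer: 14

Derivation:
Step 1: advance 1 -> fork_pos = 0 + 1 = 1. Next multiple of 7 is 7 (not reached); still 0 fragment(s).
Step 2: advance 11 -> fork_pos = 1 + 11 = 12. Reached multiple(s) of 7: 7 -> fragment 1 completed (1 total).
Step 3: advance 7 -> fork_pos = 12 + 7 = 19. Reached multiple(s) of 7: 14 -> fragment 2 completed (2 total).
2 fragment(s) completed, covering template[0:14] (2 x 7 = 14). The next fragment, fragment 3, covers template[14:21], so it starts at position 14.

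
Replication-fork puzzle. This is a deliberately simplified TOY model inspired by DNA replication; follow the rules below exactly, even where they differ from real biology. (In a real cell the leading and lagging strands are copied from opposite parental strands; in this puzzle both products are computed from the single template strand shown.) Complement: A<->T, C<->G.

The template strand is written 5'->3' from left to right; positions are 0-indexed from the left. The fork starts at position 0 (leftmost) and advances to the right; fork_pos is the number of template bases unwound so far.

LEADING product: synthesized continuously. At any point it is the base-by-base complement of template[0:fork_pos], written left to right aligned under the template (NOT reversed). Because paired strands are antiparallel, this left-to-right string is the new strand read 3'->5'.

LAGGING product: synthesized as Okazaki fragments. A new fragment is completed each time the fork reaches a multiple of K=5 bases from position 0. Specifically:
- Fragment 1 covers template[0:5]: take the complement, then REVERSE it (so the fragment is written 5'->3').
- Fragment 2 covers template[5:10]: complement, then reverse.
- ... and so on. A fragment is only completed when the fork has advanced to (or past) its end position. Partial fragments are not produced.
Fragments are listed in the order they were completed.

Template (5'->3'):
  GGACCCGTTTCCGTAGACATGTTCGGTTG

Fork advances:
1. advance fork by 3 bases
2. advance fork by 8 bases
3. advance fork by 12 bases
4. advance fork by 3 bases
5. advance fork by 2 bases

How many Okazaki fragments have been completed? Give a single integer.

Answer: 5

Derivation:
Step 1: advance 3 -> fork_pos = 0 + 3 = 3. Next multiple of 5 is 5 (not reached); still 0 fragment(s).
Step 2: advance 8 -> fork_pos = 3 + 8 = 11. Reached multiple(s) of 5: 5, 10 -> fragments 1-2 completed (2 total).
Step 3: advance 12 -> fork_pos = 11 + 12 = 23. Reached multiple(s) of 5: 15, 20 -> fragments 3-4 completed (4 total).
Step 4: advance 3 -> fork_pos = 23 + 3 = 26. Reached multiple(s) of 5: 25 -> fragment 5 completed (5 total).
Step 5: advance 2 -> fork_pos = 26 + 2 = 28. Next multiple of 5 is 30 (not reached); still 5 fragment(s).
Check: final fork_pos = 28; the multiples of 5 that are <= 28 are 5..25 -> 28 // 5 = 5 completed fragment(s).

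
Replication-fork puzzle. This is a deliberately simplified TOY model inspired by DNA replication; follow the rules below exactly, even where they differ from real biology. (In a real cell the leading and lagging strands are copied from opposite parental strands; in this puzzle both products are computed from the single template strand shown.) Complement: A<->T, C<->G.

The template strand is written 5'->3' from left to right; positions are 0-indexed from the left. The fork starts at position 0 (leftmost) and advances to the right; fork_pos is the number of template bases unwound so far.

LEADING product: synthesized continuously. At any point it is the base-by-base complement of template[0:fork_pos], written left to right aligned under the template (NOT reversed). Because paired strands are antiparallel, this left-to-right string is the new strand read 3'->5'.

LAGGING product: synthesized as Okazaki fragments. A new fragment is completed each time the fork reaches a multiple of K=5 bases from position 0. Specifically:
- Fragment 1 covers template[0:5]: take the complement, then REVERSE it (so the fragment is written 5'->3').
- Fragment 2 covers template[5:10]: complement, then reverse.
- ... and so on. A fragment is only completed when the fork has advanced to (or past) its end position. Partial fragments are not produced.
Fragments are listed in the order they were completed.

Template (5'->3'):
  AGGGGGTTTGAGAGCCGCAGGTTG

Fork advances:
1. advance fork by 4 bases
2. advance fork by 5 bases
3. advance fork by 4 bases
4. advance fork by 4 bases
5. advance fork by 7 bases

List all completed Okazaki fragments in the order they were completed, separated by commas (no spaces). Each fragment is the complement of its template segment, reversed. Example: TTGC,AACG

Answer: CCCCT,CAAAC,GCTCT,CTGCG

Derivation:
Step 1: advance 4 -> fork_pos = 0 + 4 = 4. Next multiple of 5 is 5 (not reached); still 0 fragment(s).
Step 2: advance 5 -> fork_pos = 4 + 5 = 9. Reached multiple(s) of 5: 5 -> fragment 1 completed (1 total).
Step 3: advance 4 -> fork_pos = 9 + 4 = 13. Reached multiple(s) of 5: 10 -> fragment 2 completed (2 total).
Step 4: advance 4 -> fork_pos = 13 + 4 = 17. Reached multiple(s) of 5: 15 -> fragment 3 completed (3 total).
Step 5: advance 7 -> fork_pos = 17 + 7 = 24. Reached multiple(s) of 5: 20 -> fragment 4 completed (4 total).
Final fork_pos = 24, so 4 fragment(s) are complete. Build each: template segment -> complement -> reverse.
Fragment 1: template[0:5] = AGGGG -> complement TCCCC -> reversed CCCCT
Fragment 2: template[5:10] = GTTTG -> complement CAAAC -> reversed CAAAC
Fragment 3: template[10:15] = AGAGC -> complement TCTCG -> reversed GCTCT
Fragment 4: template[15:20] = CGCAG -> complement GCGTC -> reversed CTGCG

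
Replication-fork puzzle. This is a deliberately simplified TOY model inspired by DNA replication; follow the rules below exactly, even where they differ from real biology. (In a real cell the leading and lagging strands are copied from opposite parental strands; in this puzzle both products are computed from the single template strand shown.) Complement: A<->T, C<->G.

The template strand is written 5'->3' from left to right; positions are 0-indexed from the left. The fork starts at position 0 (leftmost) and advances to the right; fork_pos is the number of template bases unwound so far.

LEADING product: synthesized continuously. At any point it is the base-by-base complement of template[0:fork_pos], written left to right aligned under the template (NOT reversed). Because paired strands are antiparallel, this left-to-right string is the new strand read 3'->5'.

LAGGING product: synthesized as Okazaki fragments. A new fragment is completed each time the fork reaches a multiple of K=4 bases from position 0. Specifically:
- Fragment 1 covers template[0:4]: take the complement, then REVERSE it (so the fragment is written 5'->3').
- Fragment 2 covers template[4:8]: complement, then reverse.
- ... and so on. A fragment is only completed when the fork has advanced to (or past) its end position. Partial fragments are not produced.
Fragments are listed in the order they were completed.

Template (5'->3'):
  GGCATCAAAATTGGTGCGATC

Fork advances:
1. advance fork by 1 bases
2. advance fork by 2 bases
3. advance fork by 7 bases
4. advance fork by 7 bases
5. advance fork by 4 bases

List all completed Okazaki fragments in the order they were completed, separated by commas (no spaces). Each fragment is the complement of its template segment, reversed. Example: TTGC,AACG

Step 1: advance 1 -> fork_pos = 0 + 1 = 1. Next multiple of 4 is 4 (not reached); still 0 fragment(s).
Step 2: advance 2 -> fork_pos = 1 + 2 = 3. Next multiple of 4 is 4 (not reached); still 0 fragment(s).
Step 3: advance 7 -> fork_pos = 3 + 7 = 10. Reached multiple(s) of 4: 4, 8 -> fragments 1-2 completed (2 total).
Step 4: advance 7 -> fork_pos = 10 + 7 = 17. Reached multiple(s) of 4: 12, 16 -> fragments 3-4 completed (4 total).
Step 5: advance 4 -> fork_pos = 17 + 4 = 21. Reached multiple(s) of 4: 20 -> fragment 5 completed (5 total).
Final fork_pos = 21, so 5 fragment(s) are complete. Build each: template segment -> complement -> reverse.
Fragment 1: template[0:4] = GGCA -> complement CCGT -> reversed TGCC
Fragment 2: template[4:8] = TCAA -> complement AGTT -> reversed TTGA
Fragment 3: template[8:12] = AATT -> complement TTAA -> reversed AATT
Fragment 4: template[12:16] = GGTG -> complement CCAC -> reversed CACC
Fragment 5: template[16:20] = CGAT -> complement GCTA -> reversed ATCG

Answer: TGCC,TTGA,AATT,CACC,ATCG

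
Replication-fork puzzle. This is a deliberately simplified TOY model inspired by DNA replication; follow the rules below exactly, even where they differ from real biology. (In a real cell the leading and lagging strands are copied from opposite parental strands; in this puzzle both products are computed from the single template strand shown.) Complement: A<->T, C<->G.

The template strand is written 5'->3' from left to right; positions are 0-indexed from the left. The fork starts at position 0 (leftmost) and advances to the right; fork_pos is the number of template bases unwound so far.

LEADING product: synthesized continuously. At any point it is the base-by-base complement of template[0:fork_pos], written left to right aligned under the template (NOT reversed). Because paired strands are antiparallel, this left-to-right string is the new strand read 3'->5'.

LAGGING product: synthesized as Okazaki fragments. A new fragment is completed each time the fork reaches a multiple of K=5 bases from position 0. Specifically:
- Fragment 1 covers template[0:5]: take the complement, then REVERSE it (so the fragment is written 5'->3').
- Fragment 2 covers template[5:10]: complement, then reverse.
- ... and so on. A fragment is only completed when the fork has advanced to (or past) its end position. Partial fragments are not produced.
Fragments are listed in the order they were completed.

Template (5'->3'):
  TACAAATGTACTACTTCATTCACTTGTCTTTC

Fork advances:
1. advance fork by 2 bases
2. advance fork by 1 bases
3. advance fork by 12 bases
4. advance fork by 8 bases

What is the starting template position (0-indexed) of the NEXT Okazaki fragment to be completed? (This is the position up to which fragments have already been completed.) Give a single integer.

Step 1: advance 2 -> fork_pos = 0 + 2 = 2. Next multiple of 5 is 5 (not reached); still 0 fragment(s).
Step 2: advance 1 -> fork_pos = 2 + 1 = 3. Next multiple of 5 is 5 (not reached); still 0 fragment(s).
Step 3: advance 12 -> fork_pos = 3 + 12 = 15. Reached multiple(s) of 5: 5, 10, 15 -> fragments 1-3 completed (3 total).
Step 4: advance 8 -> fork_pos = 15 + 8 = 23. Reached multiple(s) of 5: 20 -> fragment 4 completed (4 total).
4 fragment(s) completed, covering template[0:20] (4 x 5 = 20). The next fragment, fragment 5, covers template[20:25], so it starts at position 20.

Answer: 20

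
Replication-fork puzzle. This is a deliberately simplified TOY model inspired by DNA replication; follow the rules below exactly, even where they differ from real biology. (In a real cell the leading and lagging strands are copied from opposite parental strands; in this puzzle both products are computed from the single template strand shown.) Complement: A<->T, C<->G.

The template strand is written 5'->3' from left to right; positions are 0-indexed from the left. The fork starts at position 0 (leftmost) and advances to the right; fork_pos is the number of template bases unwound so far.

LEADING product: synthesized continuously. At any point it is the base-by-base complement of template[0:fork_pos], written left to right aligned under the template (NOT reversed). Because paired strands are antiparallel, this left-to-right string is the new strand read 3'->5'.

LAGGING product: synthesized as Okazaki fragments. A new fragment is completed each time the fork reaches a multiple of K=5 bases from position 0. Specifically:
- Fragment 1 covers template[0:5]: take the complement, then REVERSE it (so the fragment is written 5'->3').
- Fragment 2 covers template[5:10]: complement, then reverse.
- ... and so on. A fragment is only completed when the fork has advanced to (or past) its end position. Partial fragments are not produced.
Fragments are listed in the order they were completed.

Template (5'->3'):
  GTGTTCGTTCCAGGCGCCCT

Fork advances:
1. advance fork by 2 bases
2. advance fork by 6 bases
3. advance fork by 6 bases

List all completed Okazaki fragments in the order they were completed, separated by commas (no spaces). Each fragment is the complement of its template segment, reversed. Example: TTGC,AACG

Step 1: advance 2 -> fork_pos = 0 + 2 = 2. Next multiple of 5 is 5 (not reached); still 0 fragment(s).
Step 2: advance 6 -> fork_pos = 2 + 6 = 8. Reached multiple(s) of 5: 5 -> fragment 1 completed (1 total).
Step 3: advance 6 -> fork_pos = 8 + 6 = 14. Reached multiple(s) of 5: 10 -> fragment 2 completed (2 total).
Final fork_pos = 14, so 2 fragment(s) are complete. Build each: template segment -> complement -> reverse.
Fragment 1: template[0:5] = GTGTT -> complement CACAA -> reversed AACAC
Fragment 2: template[5:10] = CGTTC -> complement GCAAG -> reversed GAACG

Answer: AACAC,GAACG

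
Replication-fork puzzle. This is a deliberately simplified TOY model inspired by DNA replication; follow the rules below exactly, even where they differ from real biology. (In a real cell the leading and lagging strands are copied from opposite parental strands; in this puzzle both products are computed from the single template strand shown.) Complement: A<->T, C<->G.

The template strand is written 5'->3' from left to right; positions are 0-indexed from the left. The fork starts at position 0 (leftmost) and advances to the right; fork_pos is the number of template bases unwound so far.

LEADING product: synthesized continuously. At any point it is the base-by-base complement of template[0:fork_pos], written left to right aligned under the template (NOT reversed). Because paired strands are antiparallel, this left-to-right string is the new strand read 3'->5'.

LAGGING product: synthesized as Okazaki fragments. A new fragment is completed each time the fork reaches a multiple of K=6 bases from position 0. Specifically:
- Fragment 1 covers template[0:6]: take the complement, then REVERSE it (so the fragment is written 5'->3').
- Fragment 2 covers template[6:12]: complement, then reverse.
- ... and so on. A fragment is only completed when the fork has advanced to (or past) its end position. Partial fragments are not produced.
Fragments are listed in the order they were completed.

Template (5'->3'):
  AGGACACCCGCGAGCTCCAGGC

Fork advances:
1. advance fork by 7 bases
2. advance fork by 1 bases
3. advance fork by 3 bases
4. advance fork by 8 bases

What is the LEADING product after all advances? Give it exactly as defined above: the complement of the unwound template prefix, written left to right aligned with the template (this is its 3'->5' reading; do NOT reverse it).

Answer: TCCTGTGGGCGCTCGAGGT

Derivation:
Step 1: advance 7 -> fork_pos = 0 + 7 = 7.
Step 2: advance 1 -> fork_pos = 7 + 1 = 8.
Step 3: advance 3 -> fork_pos = 8 + 3 = 11.
Step 4: advance 8 -> fork_pos = 11 + 8 = 19.
Unwound prefix: template[0:19] = AGGACACCCGCGAGCTCCA
Complement it base by base (A<->T, C<->G), keeping left-to-right order:
  [0:5] AGGAC -> TCCTG
  [5:10] ACCCG -> TGGGC
  [10:15] CGAGC -> GCTCG
  [15:19] TCCA -> AGGT
Concatenate: TCCTGTGGGCGCTCGAGGT (length 19; written aligned with the template, i.e. 3'->5').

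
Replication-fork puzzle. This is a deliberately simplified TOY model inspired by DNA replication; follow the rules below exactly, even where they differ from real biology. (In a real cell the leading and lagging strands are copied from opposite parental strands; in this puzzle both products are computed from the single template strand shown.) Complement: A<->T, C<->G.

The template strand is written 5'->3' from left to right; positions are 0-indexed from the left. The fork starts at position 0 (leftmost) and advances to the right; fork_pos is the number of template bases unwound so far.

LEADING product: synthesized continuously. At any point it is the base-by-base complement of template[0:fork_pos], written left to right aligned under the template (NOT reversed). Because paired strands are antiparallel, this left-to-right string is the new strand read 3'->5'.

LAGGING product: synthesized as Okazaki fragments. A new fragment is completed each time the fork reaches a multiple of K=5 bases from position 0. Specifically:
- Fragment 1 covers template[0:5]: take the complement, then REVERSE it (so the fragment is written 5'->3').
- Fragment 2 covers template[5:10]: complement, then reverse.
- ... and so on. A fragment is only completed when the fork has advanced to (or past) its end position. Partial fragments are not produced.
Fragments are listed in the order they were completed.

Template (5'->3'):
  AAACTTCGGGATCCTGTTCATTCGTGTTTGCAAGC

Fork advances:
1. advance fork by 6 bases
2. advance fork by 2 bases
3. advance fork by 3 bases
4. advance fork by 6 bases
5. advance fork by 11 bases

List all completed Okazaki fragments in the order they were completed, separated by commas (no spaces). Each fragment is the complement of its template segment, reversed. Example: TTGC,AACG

Step 1: advance 6 -> fork_pos = 0 + 6 = 6. Reached multiple(s) of 5: 5 -> fragment 1 completed (1 total).
Step 2: advance 2 -> fork_pos = 6 + 2 = 8. Next multiple of 5 is 10 (not reached); still 1 fragment(s).
Step 3: advance 3 -> fork_pos = 8 + 3 = 11. Reached multiple(s) of 5: 10 -> fragment 2 completed (2 total).
Step 4: advance 6 -> fork_pos = 11 + 6 = 17. Reached multiple(s) of 5: 15 -> fragment 3 completed (3 total).
Step 5: advance 11 -> fork_pos = 17 + 11 = 28. Reached multiple(s) of 5: 20, 25 -> fragments 4-5 completed (5 total).
Final fork_pos = 28, so 5 fragment(s) are complete. Build each: template segment -> complement -> reverse.
Fragment 1: template[0:5] = AAACT -> complement TTTGA -> reversed AGTTT
Fragment 2: template[5:10] = TCGGG -> complement AGCCC -> reversed CCCGA
Fragment 3: template[10:15] = ATCCT -> complement TAGGA -> reversed AGGAT
Fragment 4: template[15:20] = GTTCA -> complement CAAGT -> reversed TGAAC
Fragment 5: template[20:25] = TTCGT -> complement AAGCA -> reversed ACGAA

Answer: AGTTT,CCCGA,AGGAT,TGAAC,ACGAA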